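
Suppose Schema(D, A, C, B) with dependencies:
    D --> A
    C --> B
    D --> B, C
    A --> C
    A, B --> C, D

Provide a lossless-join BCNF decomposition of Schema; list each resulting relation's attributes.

{A, C, D}; {B, C}

Candidate keys of the original relation: {A}, {D}.
{A, B, C, D}: {C} determines {B, C} here but is not a superkey — split on C --> B, giving {B, C} and {A, C, D}.
{B, C} is in BCNF.
{A, C, D} is in BCNF.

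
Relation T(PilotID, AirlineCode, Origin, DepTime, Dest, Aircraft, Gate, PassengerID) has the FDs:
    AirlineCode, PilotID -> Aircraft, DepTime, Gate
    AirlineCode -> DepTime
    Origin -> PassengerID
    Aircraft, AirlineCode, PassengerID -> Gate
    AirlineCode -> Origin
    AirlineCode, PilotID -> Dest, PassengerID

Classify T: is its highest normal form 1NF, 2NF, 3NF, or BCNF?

Candidate key: {AirlineCode, PilotID}. Prime attributes: {AirlineCode, PilotID}.
AirlineCode -> DepTime breaks BCNF: {AirlineCode}⁺ = {AirlineCode, DepTime, Origin, PassengerID}, so {AirlineCode} is not a superkey.
AirlineCode -> DepTime has non-prime {DepTime} on the right and a non-superkey on the left, so 3NF fails.
Since {AirlineCode} ⊂ {AirlineCode, PilotID} and {AirlineCode}⁺ ⊇ {DepTime, Origin, PassengerID} with {DepTime, Origin, PassengerID} non-prime, there is a partial dependency; 2NF fails.

1NF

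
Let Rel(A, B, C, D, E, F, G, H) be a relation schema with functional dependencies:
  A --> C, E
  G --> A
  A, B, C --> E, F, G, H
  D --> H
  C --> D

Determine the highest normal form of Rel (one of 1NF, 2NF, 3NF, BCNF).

Candidate keys: {A, B}, {B, G}. Prime attributes: {A, B, G}.
A --> C, E breaks BCNF: {A}⁺ = {A, C, D, E, H}, so {A} is not a superkey.
Because {C, E} are non-prime and the left side of A --> C, E is not a superkey, the relation is not in 3NF.
{A} is a proper subset of the key {A, B}, and {A}⁺ contains the non-prime attributes {C, D, E, H} — a partial dependency, so 2NF is violated.

1NF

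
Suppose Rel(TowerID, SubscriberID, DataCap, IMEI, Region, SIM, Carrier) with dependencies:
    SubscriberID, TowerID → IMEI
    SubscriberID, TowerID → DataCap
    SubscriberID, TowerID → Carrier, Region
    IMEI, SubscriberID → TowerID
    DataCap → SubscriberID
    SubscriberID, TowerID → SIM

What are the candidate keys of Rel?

{DataCap, IMEI}⁺ = {Carrier, DataCap, IMEI, Region, SIM, SubscriberID, TowerID} — all of the relation — so {DataCap, IMEI} is a candidate key.
{DataCap, TowerID}⁺ = {Carrier, DataCap, IMEI, Region, SIM, SubscriberID, TowerID} — all of the relation — so {DataCap, TowerID} is a candidate key.
{IMEI, SubscriberID}⁺ = {Carrier, DataCap, IMEI, Region, SIM, SubscriberID, TowerID} — all of the relation — so {IMEI, SubscriberID} is a candidate key.
{SubscriberID, TowerID}⁺ = {Carrier, DataCap, IMEI, Region, SIM, SubscriberID, TowerID} — all of the relation — so {SubscriberID, TowerID} is a candidate key.
These are minimal and exhaustive — every other superkey contains one of them.

{DataCap, IMEI}, {DataCap, TowerID}, {IMEI, SubscriberID}, {SubscriberID, TowerID}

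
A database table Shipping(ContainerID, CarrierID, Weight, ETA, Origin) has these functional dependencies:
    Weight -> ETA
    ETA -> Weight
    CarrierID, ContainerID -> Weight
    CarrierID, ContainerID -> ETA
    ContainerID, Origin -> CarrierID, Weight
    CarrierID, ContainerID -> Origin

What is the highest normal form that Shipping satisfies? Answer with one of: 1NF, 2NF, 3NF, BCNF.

Candidate keys: {CarrierID, ContainerID}, {ContainerID, Origin}. Prime attributes: {CarrierID, ContainerID, Origin}.
Weight -> ETA breaks BCNF: {Weight}⁺ = {ETA, Weight}, so {Weight} is not a superkey.
Weight -> ETA has non-prime {ETA} on the right and a non-superkey on the left, so 3NF fails.
Checking every proper subset of each key, none determines a non-prime attribute — 2NF is satisfied.

2NF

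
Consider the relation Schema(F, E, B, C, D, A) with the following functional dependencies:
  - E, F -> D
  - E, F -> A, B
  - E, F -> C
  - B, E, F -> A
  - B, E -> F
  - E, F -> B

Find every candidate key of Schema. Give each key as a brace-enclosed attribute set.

No FD produces {E}, so it must be in every candidate key.
{B, E}⁺ = {A, B, C, D, E, F} — all of the relation — so {B, E} is a candidate key.
{E, F}⁺ = {A, B, C, D, E, F} — all of the relation — so {E, F} is a candidate key.
These are minimal and exhaustive — every other superkey contains one of them.

{B, E}, {E, F}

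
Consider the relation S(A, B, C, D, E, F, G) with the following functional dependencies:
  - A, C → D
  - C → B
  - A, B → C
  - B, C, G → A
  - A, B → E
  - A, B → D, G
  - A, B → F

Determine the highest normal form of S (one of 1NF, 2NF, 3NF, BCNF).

Candidate keys: {A, B}, {A, C}, {C, G}. Prime attributes: {A, B, C, G}.
C → B breaks BCNF: {C}⁺ = {B, C}, so {C} is not a superkey.
Its right-hand attributes {B} are all prime, as are those of every other non-superkey FD — the relation is in 3NF.

3NF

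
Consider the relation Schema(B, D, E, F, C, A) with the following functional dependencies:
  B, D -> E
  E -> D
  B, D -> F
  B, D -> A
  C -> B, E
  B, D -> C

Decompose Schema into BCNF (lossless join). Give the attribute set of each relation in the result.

Candidate keys of the original relation: {B, D}, {B, E}, {C}.
Within {A, B, C, D, E, F}: {E}⁺ ∩ {A, B, C, D, E, F} = {D, E}, not the whole set, so E -> D violates BCNF; decompose into {D, E} and {A, B, C, E, F}.
{D, E}: every determinant is a superkey — BCNF.
{A, B, C, E, F}: every determinant is a superkey — BCNF.

{A, B, C, E, F}; {D, E}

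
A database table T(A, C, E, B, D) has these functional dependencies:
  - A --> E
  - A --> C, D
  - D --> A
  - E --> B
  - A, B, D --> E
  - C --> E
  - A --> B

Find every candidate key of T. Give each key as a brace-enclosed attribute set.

Closure of {A} is {A, B, C, D, E}, the whole schema; {A} is a candidate key.
Closure of {D} is {A, B, C, D, E}, the whole schema; {D} is a candidate key.
No proper subset of any of these is a key, and no other minimal superkey exists.

{A}, {D}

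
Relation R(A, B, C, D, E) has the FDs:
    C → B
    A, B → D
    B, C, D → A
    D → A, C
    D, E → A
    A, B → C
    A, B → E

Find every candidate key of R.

{A, B}, {A, C}, {D}

{D}⁺ = {A, B, C, D, E} — all of the relation — so {D} is a candidate key.
{A, B}⁺ = {A, B, C, D, E} — all of the relation — so {A, B} is a candidate key.
{A, C}⁺ = {A, B, C, D, E} — all of the relation — so {A, C} is a candidate key.
Any other superkey properly contains one of these, so there are no further candidate keys.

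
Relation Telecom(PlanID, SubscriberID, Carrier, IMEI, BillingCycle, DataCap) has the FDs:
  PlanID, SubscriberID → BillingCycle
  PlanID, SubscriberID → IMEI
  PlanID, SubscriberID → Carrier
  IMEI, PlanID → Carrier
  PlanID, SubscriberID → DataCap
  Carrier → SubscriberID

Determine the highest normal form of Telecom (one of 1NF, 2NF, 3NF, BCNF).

Candidate keys: {Carrier, PlanID}, {IMEI, PlanID}, {PlanID, SubscriberID}. Prime attributes: {Carrier, IMEI, PlanID, SubscriberID}.
Carrier → SubscriberID breaks BCNF: {Carrier}⁺ = {Carrier, SubscriberID}, so {Carrier} is not a superkey.
But every attribute on its right side ({SubscriberID}) is prime, and the same holds for every other non-superkey FD, so 3NF still holds.

3NF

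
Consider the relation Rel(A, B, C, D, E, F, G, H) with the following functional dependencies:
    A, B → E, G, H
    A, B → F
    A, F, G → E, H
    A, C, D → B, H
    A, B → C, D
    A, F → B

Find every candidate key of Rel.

{A, B}, {A, C, D}, {A, F}

No FD produces {A}, so it must be in every candidate key.
{A, B}⁺ = {A, B, C, D, E, F, G, H}, which is every attribute, so {A, B} is a candidate key.
{A, F}⁺ = {A, B, C, D, E, F, G, H}, which is every attribute, so {A, F} is a candidate key.
{A, C, D}⁺ = {A, B, C, D, E, F, G, H}, which is every attribute, so {A, C, D} is a candidate key.
These are minimal and exhaustive — every other superkey contains one of them.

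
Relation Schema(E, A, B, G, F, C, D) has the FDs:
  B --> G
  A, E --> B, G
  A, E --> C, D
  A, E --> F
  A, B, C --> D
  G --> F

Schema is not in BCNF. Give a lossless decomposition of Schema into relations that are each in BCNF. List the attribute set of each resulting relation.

{A, B, C, D}; {A, B, C, E}; {B, G}; {F, G}

Candidate key of the original relation: {A, E}.
In {A, B, C, D, E, F, G}, {B} is not a superkey ({B}⁺ restricted to this set is {B, F, G}), so split on B --> F, G into {B, F, G} and {A, B, C, D, E}.
In {B, F, G}, {G} is not a superkey ({G}⁺ restricted to this set is {F, G}), so split on G --> F into {F, G} and {B, G}.
{F, G}: every determinant is a superkey — BCNF.
{B, G}: every determinant is a superkey — BCNF.
In {A, B, C, D, E}, {A, B, C} is not a superkey ({A, B, C}⁺ restricted to this set is {A, B, C, D}), so split on A, B, C --> D into {A, B, C, D} and {A, B, C, E}.
{A, B, C, D}: every determinant is a superkey — BCNF.
{A, B, C, E}: every determinant is a superkey — BCNF.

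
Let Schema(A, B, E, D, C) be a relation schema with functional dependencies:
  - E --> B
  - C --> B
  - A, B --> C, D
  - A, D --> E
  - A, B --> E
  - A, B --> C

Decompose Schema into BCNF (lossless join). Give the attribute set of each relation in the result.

{A, C, D, E}; {B, E}

Candidate keys of the original relation: {A, B}, {A, C}, {A, D}, {A, E}.
In {A, B, C, D, E}, {E} is not a superkey ({E}⁺ restricted to this set is {B, E}), so split on E --> B into {B, E} and {A, C, D, E}.
{B, E} has no BCNF violation.
{A, C, D, E} has no BCNF violation.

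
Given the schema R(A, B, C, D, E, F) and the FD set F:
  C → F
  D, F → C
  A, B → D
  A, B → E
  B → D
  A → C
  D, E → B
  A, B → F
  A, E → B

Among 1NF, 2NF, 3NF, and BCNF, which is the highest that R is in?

Candidate keys: {A, B}, {A, E}. Prime attributes: {A, B, E}.
For C → F we have {C}⁺ = {C, F}; {C} is not a superkey, so BCNF fails.
Because {F} is non-prime and the left side of C → F is not a superkey, the relation is not in 3NF.
The proper key subset {A} of {A, B} determines non-prime {C, F}, so the relation is not even in 2NF.

1NF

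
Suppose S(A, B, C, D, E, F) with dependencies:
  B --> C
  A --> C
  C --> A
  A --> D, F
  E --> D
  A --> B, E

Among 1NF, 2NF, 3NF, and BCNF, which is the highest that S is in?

Candidate keys: {A}, {B}, {C}. Prime attributes: {A, B, C}.
E --> D: {E}⁺ = {D, E}, which is not all of the attributes, so the left side is not a superkey — BCNF is violated.
E --> D has non-prime {D} on the right and a non-superkey on the left, so 3NF fails.
With only single-attribute keys there can be no partial dependency, so 2NF holds.

2NF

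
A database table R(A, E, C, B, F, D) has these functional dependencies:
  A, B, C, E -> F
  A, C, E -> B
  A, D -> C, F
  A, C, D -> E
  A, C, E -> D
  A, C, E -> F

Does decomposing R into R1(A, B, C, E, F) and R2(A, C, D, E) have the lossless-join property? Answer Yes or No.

The shared attributes are {A, C, E} and {A, C, E}⁺ = {A, B, C, D, E, F}.
R1 is contained in that closure, so R1 ∩ R2 -> R1 holds and the join is lossless.

Yes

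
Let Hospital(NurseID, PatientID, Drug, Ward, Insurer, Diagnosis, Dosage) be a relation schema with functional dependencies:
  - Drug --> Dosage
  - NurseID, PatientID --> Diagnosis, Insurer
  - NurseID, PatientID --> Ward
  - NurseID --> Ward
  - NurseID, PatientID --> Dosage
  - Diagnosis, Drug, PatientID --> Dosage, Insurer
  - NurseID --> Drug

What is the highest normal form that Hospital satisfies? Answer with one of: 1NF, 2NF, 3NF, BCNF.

Candidate key: {NurseID, PatientID}. Prime attributes: {NurseID, PatientID}.
Drug --> Dosage breaks BCNF: {Drug}⁺ = {Dosage, Drug}, so {Drug} is not a superkey.
Drug --> Dosage determines the non-prime attribute {Dosage} from a non-superkey — 3NF is violated.
The proper key subset {NurseID} of {NurseID, PatientID} determines non-prime {Dosage, Drug, Ward}, so the relation is not even in 2NF.

1NF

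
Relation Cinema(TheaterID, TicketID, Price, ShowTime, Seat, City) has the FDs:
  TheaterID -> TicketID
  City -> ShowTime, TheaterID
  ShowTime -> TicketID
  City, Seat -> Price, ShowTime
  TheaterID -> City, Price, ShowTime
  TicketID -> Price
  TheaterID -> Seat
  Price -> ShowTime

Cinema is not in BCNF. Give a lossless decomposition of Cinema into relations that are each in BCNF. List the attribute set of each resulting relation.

Candidate keys of the original relation: {City}, {TheaterID}.
In {City, Price, Seat, ShowTime, TheaterID, TicketID}, {ShowTime} is not a superkey ({ShowTime}⁺ restricted to this set is {Price, ShowTime, TicketID}), so split on ShowTime -> Price, TicketID into {Price, ShowTime, TicketID} and {City, Seat, ShowTime, TheaterID}.
{Price, ShowTime, TicketID}: every determinant is a superkey — BCNF.
{City, Seat, ShowTime, TheaterID}: every determinant is a superkey — BCNF.

{City, Seat, ShowTime, TheaterID}; {Price, ShowTime, TicketID}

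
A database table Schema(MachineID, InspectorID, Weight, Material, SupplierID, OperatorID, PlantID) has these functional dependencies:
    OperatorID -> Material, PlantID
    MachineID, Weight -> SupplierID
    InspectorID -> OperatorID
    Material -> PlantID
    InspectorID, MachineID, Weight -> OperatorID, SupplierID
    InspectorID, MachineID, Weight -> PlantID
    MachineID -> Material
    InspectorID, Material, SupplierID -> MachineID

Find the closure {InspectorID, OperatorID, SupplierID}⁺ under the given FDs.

{InspectorID, MachineID, Material, OperatorID, PlantID, SupplierID}

Start with {InspectorID, OperatorID, SupplierID}.
OperatorID -> Material, PlantID applies; add {Material, PlantID} → now {InspectorID, Material, OperatorID, PlantID, SupplierID}.
InspectorID, Material, SupplierID -> MachineID applies; add {MachineID} → now {InspectorID, MachineID, Material, OperatorID, PlantID, SupplierID}.
No further FD applies.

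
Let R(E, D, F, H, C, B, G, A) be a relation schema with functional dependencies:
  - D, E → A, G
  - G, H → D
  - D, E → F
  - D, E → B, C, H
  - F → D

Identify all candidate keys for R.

No FD produces {E}, so it must be in every candidate key.
Closure of {D, E} is {A, B, C, D, E, F, G, H}, the whole schema; {D, E} is a candidate key.
Closure of {E, F} is {A, B, C, D, E, F, G, H}, the whole schema; {E, F} is a candidate key.
Closure of {E, G, H} is {A, B, C, D, E, F, G, H}, the whole schema; {E, G, H} is a candidate key.
Any other superkey properly contains one of these, so there are no further candidate keys.

{D, E}, {E, F}, {E, G, H}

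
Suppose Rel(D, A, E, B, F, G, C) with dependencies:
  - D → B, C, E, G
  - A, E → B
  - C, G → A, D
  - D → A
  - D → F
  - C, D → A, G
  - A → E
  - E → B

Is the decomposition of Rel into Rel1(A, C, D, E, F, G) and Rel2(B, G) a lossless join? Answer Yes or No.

No

The shared attributes are {G} and {G}⁺ = {G}.
The closure covers neither Rel1 nor Rel2 entirely; the join is not lossless.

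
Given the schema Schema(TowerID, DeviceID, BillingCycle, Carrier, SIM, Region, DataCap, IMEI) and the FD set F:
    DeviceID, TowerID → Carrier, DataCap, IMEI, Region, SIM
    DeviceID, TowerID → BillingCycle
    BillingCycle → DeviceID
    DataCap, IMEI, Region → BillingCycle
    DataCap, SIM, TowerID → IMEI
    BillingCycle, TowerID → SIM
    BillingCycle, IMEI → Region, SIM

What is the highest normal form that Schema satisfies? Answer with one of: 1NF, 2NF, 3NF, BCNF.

Candidate keys: {BillingCycle, TowerID}, {DataCap, IMEI, Region, TowerID}, {DataCap, Region, SIM, TowerID}, {DeviceID, TowerID}. Prime attributes: {BillingCycle, DataCap, DeviceID, IMEI, Region, SIM, TowerID}.
For BillingCycle → DeviceID we have {BillingCycle}⁺ = {BillingCycle, DeviceID}; {BillingCycle} is not a superkey, so BCNF fails.
Its right-hand attributes {DeviceID} are all prime, as are those of every other non-superkey FD — the relation is in 3NF.

3NF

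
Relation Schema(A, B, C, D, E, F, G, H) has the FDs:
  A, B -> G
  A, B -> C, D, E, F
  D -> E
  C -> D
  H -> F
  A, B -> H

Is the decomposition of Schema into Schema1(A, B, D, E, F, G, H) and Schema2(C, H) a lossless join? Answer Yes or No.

No

Common attributes: {H}; their closure is {F, H}.
Schema1 ⊄ {F, H} and Schema2 ⊄ {F, H}, so the split is lossy.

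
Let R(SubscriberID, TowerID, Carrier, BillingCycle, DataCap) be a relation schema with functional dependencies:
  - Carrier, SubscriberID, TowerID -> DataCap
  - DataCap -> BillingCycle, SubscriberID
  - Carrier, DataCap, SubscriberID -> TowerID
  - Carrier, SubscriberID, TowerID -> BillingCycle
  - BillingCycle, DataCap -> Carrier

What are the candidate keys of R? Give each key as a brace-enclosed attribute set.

{DataCap}⁺ = {BillingCycle, Carrier, DataCap, SubscriberID, TowerID}, which is every attribute, so {DataCap} is a candidate key.
{Carrier, SubscriberID, TowerID}⁺ = {BillingCycle, Carrier, DataCap, SubscriberID, TowerID}, which is every attribute, so {Carrier, SubscriberID, TowerID} is a candidate key.
No proper subset of any of these is a key, and no other minimal superkey exists.

{Carrier, SubscriberID, TowerID}, {DataCap}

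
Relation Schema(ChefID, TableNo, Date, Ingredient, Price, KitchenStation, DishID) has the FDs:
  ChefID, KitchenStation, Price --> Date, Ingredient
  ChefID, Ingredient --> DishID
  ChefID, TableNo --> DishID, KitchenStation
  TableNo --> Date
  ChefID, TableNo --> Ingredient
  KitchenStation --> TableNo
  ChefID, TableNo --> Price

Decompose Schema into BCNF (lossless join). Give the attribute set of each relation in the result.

Candidate keys of the original relation: {ChefID, KitchenStation}, {ChefID, TableNo}.
{ChefID, Date, DishID, Ingredient, KitchenStation, Price, TableNo}: {ChefID, Ingredient} determines {ChefID, DishID, Ingredient} here but is not a superkey — split on ChefID, Ingredient --> DishID, giving {ChefID, DishID, Ingredient} and {ChefID, Date, Ingredient, KitchenStation, Price, TableNo}.
{ChefID, DishID, Ingredient} has no BCNF violation.
{ChefID, Date, Ingredient, KitchenStation, Price, TableNo}: {TableNo} determines {Date, TableNo} here but is not a superkey — split on TableNo --> Date, giving {Date, TableNo} and {ChefID, Ingredient, KitchenStation, Price, TableNo}.
{Date, TableNo} has no BCNF violation.
{ChefID, Ingredient, KitchenStation, Price, TableNo}: {KitchenStation} determines {KitchenStation, TableNo} here but is not a superkey — split on KitchenStation --> TableNo, giving {KitchenStation, TableNo} and {ChefID, Ingredient, KitchenStation, Price}.
{KitchenStation, TableNo} has no BCNF violation.
{ChefID, Ingredient, KitchenStation, Price} has no BCNF violation.

{ChefID, DishID, Ingredient}; {ChefID, Ingredient, KitchenStation, Price}; {Date, TableNo}; {KitchenStation, TableNo}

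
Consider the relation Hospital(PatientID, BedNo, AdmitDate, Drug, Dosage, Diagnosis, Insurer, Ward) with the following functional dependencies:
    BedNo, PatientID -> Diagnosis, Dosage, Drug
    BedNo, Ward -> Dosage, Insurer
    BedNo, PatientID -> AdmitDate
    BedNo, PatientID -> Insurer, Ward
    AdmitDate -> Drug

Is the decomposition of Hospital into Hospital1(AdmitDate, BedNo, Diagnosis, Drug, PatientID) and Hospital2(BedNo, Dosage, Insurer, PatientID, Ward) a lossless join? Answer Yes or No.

Yes

Hospital1 ∩ Hospital2 = {BedNo, PatientID}; its closure under F is {AdmitDate, BedNo, Diagnosis, Dosage, Drug, Insurer, PatientID, Ward}.
This includes all of Hospital1, so the common attributes are a superkey of Hospital1 — the join is lossless.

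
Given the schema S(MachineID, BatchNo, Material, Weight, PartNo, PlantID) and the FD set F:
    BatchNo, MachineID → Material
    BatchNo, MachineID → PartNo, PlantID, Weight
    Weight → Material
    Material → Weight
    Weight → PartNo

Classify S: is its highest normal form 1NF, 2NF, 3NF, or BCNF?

2NF

Candidate key: {BatchNo, MachineID}. Prime attributes: {BatchNo, MachineID}.
For Weight → Material we have {Weight}⁺ = {Material, PartNo, Weight}; {Weight} is not a superkey, so BCNF fails.
Weight → Material determines the non-prime attribute {Material} from a non-superkey — 3NF is violated.
No proper subset of a key has a non-prime attribute in its closure, so there is no partial dependency; 2NF holds.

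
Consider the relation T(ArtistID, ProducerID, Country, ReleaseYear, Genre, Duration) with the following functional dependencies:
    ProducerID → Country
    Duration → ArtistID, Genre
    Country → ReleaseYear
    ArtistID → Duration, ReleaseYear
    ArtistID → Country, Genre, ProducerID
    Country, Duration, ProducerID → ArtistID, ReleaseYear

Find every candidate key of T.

{ArtistID}, {Duration}

Closure of {ArtistID} is {ArtistID, Country, Duration, Genre, ProducerID, ReleaseYear}, the whole schema; {ArtistID} is a candidate key.
Closure of {Duration} is {ArtistID, Country, Duration, Genre, ProducerID, ReleaseYear}, the whole schema; {Duration} is a candidate key.
No proper subset of any of these is a key, and no other minimal superkey exists.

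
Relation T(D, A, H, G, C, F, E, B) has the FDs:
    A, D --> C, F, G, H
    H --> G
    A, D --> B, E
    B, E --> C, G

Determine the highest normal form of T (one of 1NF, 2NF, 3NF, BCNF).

Candidate key: {A, D}. Prime attributes: {A, D}.
H --> G breaks BCNF: {H}⁺ = {G, H}, so {H} is not a superkey.
H --> G has non-prime {G} on the right and a non-superkey on the left, so 3NF fails.
No proper subset of a key has a non-prime attribute in its closure, so there is no partial dependency; 2NF holds.

2NF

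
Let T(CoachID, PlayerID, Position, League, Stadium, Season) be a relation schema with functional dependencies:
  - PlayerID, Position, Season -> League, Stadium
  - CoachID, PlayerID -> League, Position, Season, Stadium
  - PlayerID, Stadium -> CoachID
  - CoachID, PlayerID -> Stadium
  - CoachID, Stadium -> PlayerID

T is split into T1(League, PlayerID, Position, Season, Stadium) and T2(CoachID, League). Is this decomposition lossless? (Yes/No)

The shared attributes are {League} and {League}⁺ = {League}.
Neither T1 nor T2 is contained in that closure, so the decomposition is lossy.

No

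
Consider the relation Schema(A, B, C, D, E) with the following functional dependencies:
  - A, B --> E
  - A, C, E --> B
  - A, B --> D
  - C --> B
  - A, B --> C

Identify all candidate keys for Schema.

Attributes never on any right-hand side: {A} — every candidate key must contain it.
Closure of {A, B} is {A, B, C, D, E}, the whole schema; {A, B} is a candidate key.
Closure of {A, C} is {A, B, C, D, E}, the whole schema; {A, C} is a candidate key.
No proper subset of any of these is a key, and no other minimal superkey exists.

{A, B}, {A, C}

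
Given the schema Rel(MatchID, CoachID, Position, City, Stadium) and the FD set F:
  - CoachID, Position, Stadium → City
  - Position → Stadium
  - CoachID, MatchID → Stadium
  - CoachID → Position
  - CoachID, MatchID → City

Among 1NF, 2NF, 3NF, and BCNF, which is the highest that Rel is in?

1NF

Candidate key: {CoachID, MatchID}. Prime attributes: {CoachID, MatchID}.
CoachID, Position, Stadium → City breaks BCNF: {CoachID, Position, Stadium}⁺ = {City, CoachID, Position, Stadium}, so {CoachID, Position, Stadium} is not a superkey.
CoachID, Position, Stadium → City determines the non-prime attribute {City} from a non-superkey — 3NF is violated.
Since {CoachID} ⊂ {CoachID, MatchID} and {CoachID}⁺ ⊇ {City, Position, Stadium} with {City, Position, Stadium} non-prime, there is a partial dependency; 2NF fails.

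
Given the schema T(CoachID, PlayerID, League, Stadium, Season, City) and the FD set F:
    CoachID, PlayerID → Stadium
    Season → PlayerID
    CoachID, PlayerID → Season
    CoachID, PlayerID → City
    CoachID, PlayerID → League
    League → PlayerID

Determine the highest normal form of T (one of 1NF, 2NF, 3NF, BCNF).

3NF

Candidate keys: {CoachID, League}, {CoachID, PlayerID}, {CoachID, Season}. Prime attributes: {CoachID, League, PlayerID, Season}.
Season → PlayerID breaks BCNF: {Season}⁺ = {PlayerID, Season}, so {Season} is not a superkey.
Its right-hand attributes {PlayerID} are all prime, as are those of every other non-superkey FD — the relation is in 3NF.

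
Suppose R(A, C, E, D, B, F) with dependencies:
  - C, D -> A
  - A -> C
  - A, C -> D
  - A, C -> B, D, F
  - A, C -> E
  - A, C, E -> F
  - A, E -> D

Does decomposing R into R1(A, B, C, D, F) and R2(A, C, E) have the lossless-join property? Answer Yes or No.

The shared attributes are {A, C} and {A, C}⁺ = {A, B, C, D, E, F}.
Since R1 ⊆ {A, B, C, D, E, F}, the intersection is a superkey of R1; the decomposition is lossless.

Yes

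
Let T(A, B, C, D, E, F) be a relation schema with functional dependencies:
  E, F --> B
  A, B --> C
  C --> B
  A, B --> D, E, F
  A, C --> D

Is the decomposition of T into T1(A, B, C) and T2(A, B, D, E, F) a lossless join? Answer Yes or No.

T1 ∩ T2 = {A, B}; its closure under F is {A, B, C, D, E, F}.
T1 is contained in that closure, so T1 ∩ T2 --> T1 holds and the join is lossless.

Yes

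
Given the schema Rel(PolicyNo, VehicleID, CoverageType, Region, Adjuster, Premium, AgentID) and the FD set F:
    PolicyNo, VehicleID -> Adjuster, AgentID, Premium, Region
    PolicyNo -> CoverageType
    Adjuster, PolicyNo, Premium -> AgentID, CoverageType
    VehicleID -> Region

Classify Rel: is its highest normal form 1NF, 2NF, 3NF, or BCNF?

1NF

Candidate key: {PolicyNo, VehicleID}. Prime attributes: {PolicyNo, VehicleID}.
PolicyNo -> CoverageType: {PolicyNo}⁺ = {CoverageType, PolicyNo}, which is not all of the attributes, so the left side is not a superkey — BCNF is violated.
Because {CoverageType} is non-prime and the left side of PolicyNo -> CoverageType is not a superkey, the relation is not in 3NF.
{PolicyNo} is a proper subset of the key {PolicyNo, VehicleID}, and {PolicyNo}⁺ contains the non-prime attribute {CoverageType} — a partial dependency, so 2NF is violated.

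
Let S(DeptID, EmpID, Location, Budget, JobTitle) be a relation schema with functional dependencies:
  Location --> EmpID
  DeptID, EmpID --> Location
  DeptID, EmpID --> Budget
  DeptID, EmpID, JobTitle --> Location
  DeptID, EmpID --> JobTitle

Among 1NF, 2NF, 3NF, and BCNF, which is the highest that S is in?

3NF

Candidate keys: {DeptID, EmpID}, {DeptID, Location}. Prime attributes: {DeptID, EmpID, Location}.
For Location --> EmpID we have {Location}⁺ = {EmpID, Location}; {Location} is not a superkey, so BCNF fails.
Its right-hand attributes {EmpID} are all prime, as are those of every other non-superkey FD — the relation is in 3NF.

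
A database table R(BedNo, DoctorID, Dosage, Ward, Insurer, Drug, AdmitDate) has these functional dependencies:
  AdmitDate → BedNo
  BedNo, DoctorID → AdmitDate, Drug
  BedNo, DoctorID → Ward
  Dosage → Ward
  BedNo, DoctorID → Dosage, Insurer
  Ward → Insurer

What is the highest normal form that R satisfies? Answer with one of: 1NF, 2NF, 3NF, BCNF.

Candidate keys: {AdmitDate, DoctorID}, {BedNo, DoctorID}. Prime attributes: {AdmitDate, BedNo, DoctorID}.
AdmitDate → BedNo: {AdmitDate}⁺ = {AdmitDate, BedNo}, which is not all of the attributes, so the left side is not a superkey — BCNF is violated.
Dosage → Ward has non-prime {Ward} on the right and a non-superkey on the left, so 3NF fails.
No proper subset of a key has a non-prime attribute in its closure, so there is no partial dependency; 2NF holds.

2NF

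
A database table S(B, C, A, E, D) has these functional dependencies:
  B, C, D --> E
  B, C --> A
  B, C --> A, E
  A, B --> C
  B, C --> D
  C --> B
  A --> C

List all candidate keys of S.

{A}, {C}

{A} is a candidate key since {A}⁺ = {A, B, C, D, E} covers every attribute.
{C} is a candidate key since {C}⁺ = {A, B, C, D, E} covers every attribute.
Any other superkey properly contains one of these, so there are no further candidate keys.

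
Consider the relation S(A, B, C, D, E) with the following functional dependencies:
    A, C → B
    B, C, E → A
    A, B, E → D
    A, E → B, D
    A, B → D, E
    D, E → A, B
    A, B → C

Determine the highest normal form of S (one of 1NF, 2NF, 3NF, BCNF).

BCNF

Candidate keys: {A, B}, {A, C}, {A, E}, {B, C, E}, {D, E}. Prime attributes: {A, B, C, D, E}.
The left-hand side of every FD is a superkey, so BCNF is satisfied.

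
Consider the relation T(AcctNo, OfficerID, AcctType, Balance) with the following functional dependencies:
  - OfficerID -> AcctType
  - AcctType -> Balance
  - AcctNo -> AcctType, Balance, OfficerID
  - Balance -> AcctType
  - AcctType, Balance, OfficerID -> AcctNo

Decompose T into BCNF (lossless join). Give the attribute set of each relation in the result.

Candidate keys of the original relation: {AcctNo}, {OfficerID}.
In {AcctNo, AcctType, Balance, OfficerID}, {AcctType} is not a superkey ({AcctType}⁺ restricted to this set is {AcctType, Balance}), so split on AcctType -> Balance into {AcctType, Balance} and {AcctNo, AcctType, OfficerID}.
{AcctType, Balance} is in BCNF.
{AcctNo, AcctType, OfficerID} is in BCNF.

{AcctNo, AcctType, OfficerID}; {AcctType, Balance}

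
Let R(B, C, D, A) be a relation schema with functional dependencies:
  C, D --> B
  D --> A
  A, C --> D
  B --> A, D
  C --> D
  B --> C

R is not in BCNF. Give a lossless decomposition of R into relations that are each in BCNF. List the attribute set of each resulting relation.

Candidate keys of the original relation: {B}, {C}.
Within {A, B, C, D}: {D}⁺ ∩ {A, B, C, D} = {A, D}, not the whole set, so D --> A violates BCNF; decompose into {A, D} and {B, C, D}.
{A, D}: every determinant is a superkey — BCNF.
{B, C, D}: every determinant is a superkey — BCNF.

{A, D}; {B, C, D}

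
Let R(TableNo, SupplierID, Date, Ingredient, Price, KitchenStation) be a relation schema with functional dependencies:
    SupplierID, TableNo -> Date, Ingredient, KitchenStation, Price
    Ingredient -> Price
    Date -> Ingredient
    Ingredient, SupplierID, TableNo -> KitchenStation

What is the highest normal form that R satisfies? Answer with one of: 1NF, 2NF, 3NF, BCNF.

2NF

Candidate key: {SupplierID, TableNo}. Prime attributes: {SupplierID, TableNo}.
Ingredient -> Price: {Ingredient}⁺ = {Ingredient, Price}, which is not all of the attributes, so the left side is not a superkey — BCNF is violated.
Ingredient -> Price determines the non-prime attribute {Price} from a non-superkey — 3NF is violated.
Checking every proper subset of each key, none determines a non-prime attribute — 2NF is satisfied.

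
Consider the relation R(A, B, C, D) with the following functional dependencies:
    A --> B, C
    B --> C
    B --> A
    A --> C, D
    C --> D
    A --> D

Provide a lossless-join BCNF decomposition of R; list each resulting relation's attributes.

{A, B, C}; {C, D}

Candidate keys of the original relation: {A}, {B}.
Within {A, B, C, D}: {C}⁺ ∩ {A, B, C, D} = {C, D}, not the whole set, so C --> D violates BCNF; decompose into {C, D} and {A, B, C}.
{C, D} has no BCNF violation.
{A, B, C} has no BCNF violation.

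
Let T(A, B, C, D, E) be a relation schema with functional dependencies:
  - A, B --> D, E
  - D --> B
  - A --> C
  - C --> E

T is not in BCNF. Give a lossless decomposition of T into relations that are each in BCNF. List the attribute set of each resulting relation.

Candidate keys of the original relation: {A, B}, {A, D}.
Within {A, B, C, D, E}: {D}⁺ ∩ {A, B, C, D, E} = {B, D}, not the whole set, so D --> B violates BCNF; decompose into {B, D} and {A, C, D, E}.
{B, D} has no BCNF violation.
Within {A, C, D, E}: {A}⁺ ∩ {A, C, D, E} = {A, C, E}, not the whole set, so A --> C, E violates BCNF; decompose into {A, C, E} and {A, D}.
Within {A, C, E}: {C}⁺ ∩ {A, C, E} = {C, E}, not the whole set, so C --> E violates BCNF; decompose into {C, E} and {A, C}.
{C, E} has no BCNF violation.
{A, C} has no BCNF violation.
{A, D} has no BCNF violation.

{A, C}; {A, D}; {B, D}; {C, E}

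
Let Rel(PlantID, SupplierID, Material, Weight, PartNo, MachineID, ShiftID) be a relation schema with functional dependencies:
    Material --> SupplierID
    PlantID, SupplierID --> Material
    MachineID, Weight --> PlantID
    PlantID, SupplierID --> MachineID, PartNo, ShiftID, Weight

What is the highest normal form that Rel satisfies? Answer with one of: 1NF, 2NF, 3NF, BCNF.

3NF

Candidate keys: {MachineID, Material, Weight}, {MachineID, SupplierID, Weight}, {Material, PlantID}, {PlantID, SupplierID}. Prime attributes: {MachineID, Material, PlantID, SupplierID, Weight}.
Material --> SupplierID: {Material}⁺ = {Material, SupplierID}, which is not all of the attributes, so the left side is not a superkey — BCNF is violated.
Since {SupplierID} ⊆ prime attributes and every other non-superkey FD also has a prime right side, the schema is in 3NF.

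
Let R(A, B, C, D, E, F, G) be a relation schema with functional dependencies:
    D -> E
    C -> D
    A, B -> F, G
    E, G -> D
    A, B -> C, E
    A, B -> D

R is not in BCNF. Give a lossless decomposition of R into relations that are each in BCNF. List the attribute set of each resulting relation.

{A, B, C, F, G}; {C, D}; {D, E}

Candidate key of the original relation: {A, B}.
In {A, B, C, D, E, F, G}, {D} is not a superkey ({D}⁺ restricted to this set is {D, E}), so split on D -> E into {D, E} and {A, B, C, D, F, G}.
{D, E} has no BCNF violation.
In {A, B, C, D, F, G}, {C} is not a superkey ({C}⁺ restricted to this set is {C, D}), so split on C -> D into {C, D} and {A, B, C, F, G}.
{C, D} has no BCNF violation.
{A, B, C, F, G} has no BCNF violation.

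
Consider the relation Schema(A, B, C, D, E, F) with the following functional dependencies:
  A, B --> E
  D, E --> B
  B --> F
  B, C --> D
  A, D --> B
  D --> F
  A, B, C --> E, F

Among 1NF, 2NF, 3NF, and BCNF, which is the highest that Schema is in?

Candidate keys: {A, B, C}, {A, C, D}. Prime attributes: {A, B, C, D}.
A, B --> E breaks BCNF: {A, B}⁺ = {A, B, E, F}, so {A, B} is not a superkey.
Because {E} is non-prime and the left side of A, B --> E is not a superkey, the relation is not in 3NF.
{B} is a proper subset of the key {A, B, C}, and {B}⁺ contains the non-prime attribute {F} — a partial dependency, so 2NF is violated.

1NF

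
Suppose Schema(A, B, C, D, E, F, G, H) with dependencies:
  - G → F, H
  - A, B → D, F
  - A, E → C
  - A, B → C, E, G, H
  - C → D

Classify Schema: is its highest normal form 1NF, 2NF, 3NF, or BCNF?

2NF

Candidate key: {A, B}. Prime attributes: {A, B}.
G → F, H breaks BCNF: {G}⁺ = {F, G, H}, so {G} is not a superkey.
G → F, H determines the non-prime attributes {F, H} from a non-superkey — 3NF is violated.
No non-prime attribute depends on a proper subset of any candidate key, so 2NF holds.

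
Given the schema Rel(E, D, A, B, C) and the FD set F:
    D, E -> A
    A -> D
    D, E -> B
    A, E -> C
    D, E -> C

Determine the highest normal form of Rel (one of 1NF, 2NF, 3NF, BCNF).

Candidate keys: {A, E}, {D, E}. Prime attributes: {A, D, E}.
A -> D: {A}⁺ = {A, D}, which is not all of the attributes, so the left side is not a superkey — BCNF is violated.
Since {D} ⊆ prime attributes and every other non-superkey FD also has a prime right side, the schema is in 3NF.

3NF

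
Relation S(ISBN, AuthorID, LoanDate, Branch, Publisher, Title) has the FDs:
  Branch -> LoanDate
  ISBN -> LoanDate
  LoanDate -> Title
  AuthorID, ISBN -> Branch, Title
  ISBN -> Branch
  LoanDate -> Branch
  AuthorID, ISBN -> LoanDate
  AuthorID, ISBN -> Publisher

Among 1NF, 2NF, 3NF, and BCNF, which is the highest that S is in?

Candidate key: {AuthorID, ISBN}. Prime attributes: {AuthorID, ISBN}.
Branch -> LoanDate breaks BCNF: {Branch}⁺ = {Branch, LoanDate, Title}, so {Branch} is not a superkey.
Because {LoanDate} is non-prime and the left side of Branch -> LoanDate is not a superkey, the relation is not in 3NF.
The proper key subset {ISBN} of {AuthorID, ISBN} determines non-prime {Branch, LoanDate, Title}, so the relation is not even in 2NF.

1NF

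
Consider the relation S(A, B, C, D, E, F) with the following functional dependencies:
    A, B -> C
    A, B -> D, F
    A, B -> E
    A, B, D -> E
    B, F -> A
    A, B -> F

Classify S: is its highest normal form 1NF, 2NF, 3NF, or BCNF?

BCNF

Candidate keys: {A, B}, {B, F}. Prime attributes: {A, B, F}.
Each dependency's left side is a superkey — BCNF holds.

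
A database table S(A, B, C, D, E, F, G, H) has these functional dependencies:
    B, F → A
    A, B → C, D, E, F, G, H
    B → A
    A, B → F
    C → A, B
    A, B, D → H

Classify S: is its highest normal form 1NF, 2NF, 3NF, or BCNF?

BCNF

Candidate keys: {B}, {C}. Prime attributes: {B, C}.
Every FD has a superkey on the left, so the relation is in BCNF.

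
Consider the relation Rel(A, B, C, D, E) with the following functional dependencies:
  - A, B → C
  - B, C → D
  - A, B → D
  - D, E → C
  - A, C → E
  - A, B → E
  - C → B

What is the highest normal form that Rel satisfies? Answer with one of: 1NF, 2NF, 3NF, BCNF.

Candidate keys: {A, B}, {A, C}, {A, D, E}. Prime attributes: {A, B, C, D, E}.
B, C → D: {B, C}⁺ = {B, C, D}, which is not all of the attributes, so the left side is not a superkey — BCNF is violated.
Since {D} ⊆ prime attributes and every other non-superkey FD also has a prime right side, the schema is in 3NF.

3NF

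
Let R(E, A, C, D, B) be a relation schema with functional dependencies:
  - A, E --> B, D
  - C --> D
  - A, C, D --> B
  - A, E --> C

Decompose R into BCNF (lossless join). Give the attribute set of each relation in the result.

Candidate key of the original relation: {A, E}.
{A, B, C, D, E}: {C} determines {C, D} here but is not a superkey — split on C --> D, giving {C, D} and {A, B, C, E}.
{C, D}: every determinant is a superkey — BCNF.
{A, B, C, E}: {A, C} determines {A, B, C} here but is not a superkey — split on A, C --> B, giving {A, B, C} and {A, C, E}.
{A, B, C}: every determinant is a superkey — BCNF.
{A, C, E}: every determinant is a superkey — BCNF.

{A, B, C}; {A, C, E}; {C, D}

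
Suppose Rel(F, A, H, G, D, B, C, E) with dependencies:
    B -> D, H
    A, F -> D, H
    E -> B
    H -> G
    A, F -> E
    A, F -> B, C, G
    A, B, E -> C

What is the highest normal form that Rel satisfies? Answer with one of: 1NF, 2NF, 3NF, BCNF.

Candidate key: {A, F}. Prime attributes: {A, F}.
For B -> D, H we have {B}⁺ = {B, D, G, H}; {B} is not a superkey, so BCNF fails.
B -> D, H has non-prime {D, H} on the right and a non-superkey on the left, so 3NF fails.
No non-prime attribute depends on a proper subset of any candidate key, so 2NF holds.

2NF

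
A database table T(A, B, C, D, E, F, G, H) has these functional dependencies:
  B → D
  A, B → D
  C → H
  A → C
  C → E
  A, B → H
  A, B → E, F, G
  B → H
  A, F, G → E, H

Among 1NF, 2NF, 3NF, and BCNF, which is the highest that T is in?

Candidate key: {A, B}. Prime attributes: {A, B}.
B → D: {B}⁺ = {B, D, H}, which is not all of the attributes, so the left side is not a superkey — BCNF is violated.
B → D has non-prime {D} on the right and a non-superkey on the left, so 3NF fails.
The proper key subset {A} of {A, B} determines non-prime {C, E, H}, so the relation is not even in 2NF.

1NF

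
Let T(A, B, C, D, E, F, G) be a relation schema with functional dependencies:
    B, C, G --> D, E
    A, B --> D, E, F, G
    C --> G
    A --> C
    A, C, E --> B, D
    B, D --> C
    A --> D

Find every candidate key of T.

{A, B}, {A, E}

{A} never appears on the right of any FD, so every key must include it.
{A, B}⁺ = {A, B, C, D, E, F, G} — all of the relation — so {A, B} is a candidate key.
{A, E}⁺ = {A, B, C, D, E, F, G} — all of the relation — so {A, E} is a candidate key.
Any other superkey properly contains one of these, so there are no further candidate keys.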